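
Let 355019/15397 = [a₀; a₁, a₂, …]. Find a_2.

355019 = 23·15397 + 888   →  a_0 = 23
15397 = 17·888 + 301   →  a_1 = 17
888 = 2·301 + 286   →  a_2 = 2

2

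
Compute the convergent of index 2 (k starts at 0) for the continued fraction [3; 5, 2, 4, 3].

35/11

Using pₖ = aₖpₖ₋₁ + pₖ₋₂, qₖ = aₖqₖ₋₁ + qₖ₋₂ (with p₋₁=1, p₋₂=0, q₋₁=0, q₋₂=1):
  k=0: a=3, p=3, q=1
  k=1: a=5, p=16, q=5
  k=2: a=2, p=35, q=11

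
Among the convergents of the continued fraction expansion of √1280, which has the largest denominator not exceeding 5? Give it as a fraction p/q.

143/4

√1280 = [35; 1, 3, 2, 17, 2, 3, 1, 70, …] (period length 8).
Convergents:
  p_0/q_0 = 35/1
  p_1/q_1 = 36/1
  p_2/q_2 = 143/4
  p_3/q_3 = 322/9
q_2 = 4 ≤ 5 < 9 = q_3, so the answer is 143/4.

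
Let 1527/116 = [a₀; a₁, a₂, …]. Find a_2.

9

1527 = 13·116 + 19   →  a_0 = 13
116 = 6·19 + 2   →  a_1 = 6
19 = 9·2 + 1   →  a_2 = 9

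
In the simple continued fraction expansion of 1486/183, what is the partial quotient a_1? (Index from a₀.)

1486 = 8·183 + 22   →  a_0 = 8
183 = 8·22 + 7   →  a_1 = 8

8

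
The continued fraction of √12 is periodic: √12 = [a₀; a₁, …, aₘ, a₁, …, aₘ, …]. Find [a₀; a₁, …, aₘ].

a₀ = ⌊√12⌋ = 3.
With m₀=0, d₀=1 and mₖ₊₁ = dₖaₖ − mₖ, dₖ₊₁ = (n − mₖ₊₁²)/dₖ, aₖ₊₁ = ⌊(a₀+mₖ₊₁)/dₖ₊₁⌋:
  k=1: m=3, d=3, a=2
  k=2: m=3, d=1, a=6
d=1 and a=2a₀=6 at k=2, so the next step gives (m, d) = (3, 3) again — its k=1 value — and the period has length 2.

[3; 2, 6]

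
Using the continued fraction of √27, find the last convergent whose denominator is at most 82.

265/51

√27 = [5; 5, 10, …] (period length 2).
Convergents:
  p_0/q_0 = 5/1
  p_1/q_1 = 26/5
  p_2/q_2 = 265/51
  p_3/q_3 = 1351/260
q_2 = 51 ≤ 82 < 260 = q_3, so the answer is 265/51.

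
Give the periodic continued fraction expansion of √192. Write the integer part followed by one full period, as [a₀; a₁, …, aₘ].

[13; 1, 5, 1, 26]

a₀ = ⌊√192⌋ = 13.
With m₀=0, d₀=1 and mₖ₊₁ = dₖaₖ − mₖ, dₖ₊₁ = (n − mₖ₊₁²)/dₖ, aₖ₊₁ = ⌊(a₀+mₖ₊₁)/dₖ₊₁⌋:
  k=1: m=13, d=23, a=1
  k=2: m=10, d=4, a=5
  k=3: m=10, d=23, a=1
  k=4: m=13, d=1, a=26
d=1 and a=2a₀=26 at k=4, so the next step gives (m, d) = (13, 23) again — its k=1 value — and the period has length 4.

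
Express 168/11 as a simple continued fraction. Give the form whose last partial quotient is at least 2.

168 = 15·11 + 3
11 = 3·3 + 2
3 = 1·2 + 1
2 = 2·1 + 0  (stop)
So 168/11 = [15; 3, 1, 2].

[15; 3, 1, 2]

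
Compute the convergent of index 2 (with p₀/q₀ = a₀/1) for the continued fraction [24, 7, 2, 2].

362/15

Using pₖ = aₖpₖ₋₁ + pₖ₋₂, qₖ = aₖqₖ₋₁ + qₖ₋₂ (with p₋₁=1, p₋₂=0, q₋₁=0, q₋₂=1):
  k=0: a=24, p=24, q=1
  k=1: a=7, p=169, q=7
  k=2: a=2, p=362, q=15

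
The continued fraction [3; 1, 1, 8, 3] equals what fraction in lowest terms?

187/53

Fold from the inside: start with 3/1.
  8 + 1/3 = 25/3
  1 + 3/25 = 28/25
  1 + 25/28 = 53/28
  3 + 28/53 = 187/53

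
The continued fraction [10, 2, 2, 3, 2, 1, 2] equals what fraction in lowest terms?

1572/151

Using pₖ = aₖpₖ₋₁ + pₖ₋₂ and qₖ = aₖqₖ₋₁ + qₖ₋₂:
  k=0: a=10, p=10, q=1
  k=1: a=2, p=21, q=2
  k=2: a=2, p=52, q=5
  k=3: a=3, p=177, q=17
  k=4: a=2, p=406, q=39
  k=5: a=1, p=583, q=56
  k=6: a=2, p=1572, q=151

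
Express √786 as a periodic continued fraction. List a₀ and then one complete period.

[28; 28, 56]

a₀ = ⌊√786⌋ = 28.
With m₀=0, d₀=1 and mₖ₊₁ = dₖaₖ − mₖ, dₖ₊₁ = (n − mₖ₊₁²)/dₖ, aₖ₊₁ = ⌊(a₀+mₖ₊₁)/dₖ₊₁⌋:
  k=1: m=28, d=2, a=28
  k=2: m=28, d=1, a=56
d=1 and a=2a₀=56 at k=2, so the next step gives (m, d) = (28, 2) again — its k=1 value — and the period has length 2.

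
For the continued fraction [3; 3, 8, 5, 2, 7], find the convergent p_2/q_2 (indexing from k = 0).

83/25

Using pₖ = aₖpₖ₋₁ + pₖ₋₂, qₖ = aₖqₖ₋₁ + qₖ₋₂ (with p₋₁=1, p₋₂=0, q₋₁=0, q₋₂=1):
  k=0: a=3, p=3, q=1
  k=1: a=3, p=10, q=3
  k=2: a=8, p=83, q=25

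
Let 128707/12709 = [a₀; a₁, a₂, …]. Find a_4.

8

128707 = 10·12709 + 1617   →  a_0 = 10
12709 = 7·1617 + 1390   →  a_1 = 7
1617 = 1·1390 + 227   →  a_2 = 1
1390 = 6·227 + 28   →  a_3 = 6
227 = 8·28 + 3   →  a_4 = 8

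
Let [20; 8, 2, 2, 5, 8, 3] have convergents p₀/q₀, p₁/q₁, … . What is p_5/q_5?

37381/1858

Using pₖ = aₖpₖ₋₁ + pₖ₋₂, qₖ = aₖqₖ₋₁ + qₖ₋₂ (with p₋₁=1, p₋₂=0, q₋₁=0, q₋₂=1):
  k=0: a=20, p=20, q=1
  k=1: a=8, p=161, q=8
  k=2: a=2, p=342, q=17
  k=3: a=2, p=845, q=42
  k=4: a=5, p=4567, q=227
  k=5: a=8, p=37381, q=1858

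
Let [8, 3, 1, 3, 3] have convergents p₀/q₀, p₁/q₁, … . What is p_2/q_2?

33/4

Using pₖ = aₖpₖ₋₁ + pₖ₋₂, qₖ = aₖqₖ₋₁ + qₖ₋₂ (with p₋₁=1, p₋₂=0, q₋₁=0, q₋₂=1):
  k=0: a=8, p=8, q=1
  k=1: a=3, p=25, q=3
  k=2: a=1, p=33, q=4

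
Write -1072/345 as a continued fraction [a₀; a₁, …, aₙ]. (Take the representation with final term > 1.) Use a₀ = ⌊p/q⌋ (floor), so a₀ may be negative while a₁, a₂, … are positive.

-1072 = -4×345 + 308
345 = 1×308 + 37
308 = 8×37 + 12
37 = 3×12 + 1
12 = 12×1 + 0  (stop)
So -1072/345 = [-4; 1, 8, 3, 12].

[-4; 1, 8, 3, 12]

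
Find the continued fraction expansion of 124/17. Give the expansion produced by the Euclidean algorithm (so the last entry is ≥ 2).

124 = 7×17 + 5
17 = 3×5 + 2
5 = 2×2 + 1
2 = 2×1 + 0  (stop)
So 124/17 = [7; 3, 2, 2].

[7; 3, 2, 2]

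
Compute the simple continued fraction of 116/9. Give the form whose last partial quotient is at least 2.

116 = 12·9 + 8
9 = 1·8 + 1
8 = 8·1 + 0  (stop)
So 116/9 = [12; 1, 8].

[12; 1, 8]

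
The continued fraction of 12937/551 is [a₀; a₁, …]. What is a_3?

2

12937 = 23·551 + 264   →  a_0 = 23
551 = 2·264 + 23   →  a_1 = 2
264 = 11·23 + 11   →  a_2 = 11
23 = 2·11 + 1   →  a_3 = 2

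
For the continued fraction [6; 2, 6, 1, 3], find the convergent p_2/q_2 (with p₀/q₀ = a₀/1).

Using pₖ = aₖpₖ₋₁ + pₖ₋₂, qₖ = aₖqₖ₋₁ + qₖ₋₂ (with p₋₁=1, p₋₂=0, q₋₁=0, q₋₂=1):
  k=0: a=6, p=6, q=1
  k=1: a=2, p=13, q=2
  k=2: a=6, p=84, q=13

84/13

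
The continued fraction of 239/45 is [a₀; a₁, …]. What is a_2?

239 = 5·45 + 14   →  a_0 = 5
45 = 3·14 + 3   →  a_1 = 3
14 = 4·3 + 2   →  a_2 = 4

4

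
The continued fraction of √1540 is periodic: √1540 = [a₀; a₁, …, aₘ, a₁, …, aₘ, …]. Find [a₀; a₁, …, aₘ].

a₀ = ⌊√1540⌋ = 39.
With m₀=0, d₀=1 and mₖ₊₁ = dₖaₖ − mₖ, dₖ₊₁ = (n − mₖ₊₁²)/dₖ, aₖ₊₁ = ⌊(a₀+mₖ₊₁)/dₖ₊₁⌋:
  k=1: m=39, d=19, a=4
  k=2: m=37, d=9, a=8
  k=3: m=35, d=35, a=2
  k=4: m=35, d=9, a=8
  k=5: m=37, d=19, a=4
  k=6: m=39, d=1, a=78
d=1 and a=2a₀=78 at k=6, so the next step gives (m, d) = (39, 19) again — its k=1 value — and the period has length 6.

[39; 4, 8, 2, 8, 4, 78]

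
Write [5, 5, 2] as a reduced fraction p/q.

57/11

Fold from the inside: start with 2/1.
  5 + 1/2 = 11/2
  5 + 2/11 = 57/11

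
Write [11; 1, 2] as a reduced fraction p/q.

35/3

Fold from the inside: start with 2/1.
  1 + 1/2 = 3/2
  11 + 2/3 = 35/3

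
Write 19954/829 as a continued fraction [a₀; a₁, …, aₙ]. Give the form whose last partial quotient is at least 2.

[24; 14, 3, 2, 2, 3]

19954 = 24·829 + 58
829 = 14·58 + 17
58 = 3·17 + 7
17 = 2·7 + 3
7 = 2·3 + 1
3 = 3·1 + 0  (stop)
So 19954/829 = [24; 14, 3, 2, 2, 3].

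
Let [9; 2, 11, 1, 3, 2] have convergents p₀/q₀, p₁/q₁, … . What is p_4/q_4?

Using pₖ = aₖpₖ₋₁ + pₖ₋₂, qₖ = aₖqₖ₋₁ + qₖ₋₂ (with p₋₁=1, p₋₂=0, q₋₁=0, q₋₂=1):
  k=0: a=9, p=9, q=1
  k=1: a=2, p=19, q=2
  k=2: a=11, p=218, q=23
  k=3: a=1, p=237, q=25
  k=4: a=3, p=929, q=98

929/98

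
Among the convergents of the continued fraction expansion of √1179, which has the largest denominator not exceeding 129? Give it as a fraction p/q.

√1179 = [34; 2, 1, 33, 1, 2, 68, …] (period length 6).
Convergents:
  p_0/q_0 = 34/1
  p_1/q_1 = 69/2
  p_2/q_2 = 103/3
  p_3/q_3 = 3468/101
  p_4/q_4 = 3571/104
  p_5/q_5 = 10610/309
q_4 = 104 ≤ 129 < 309 = q_5, so the answer is 3571/104.

3571/104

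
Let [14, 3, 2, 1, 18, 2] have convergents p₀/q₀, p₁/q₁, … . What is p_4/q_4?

Using pₖ = aₖpₖ₋₁ + pₖ₋₂, qₖ = aₖqₖ₋₁ + qₖ₋₂ (with p₋₁=1, p₋₂=0, q₋₁=0, q₋₂=1):
  k=0: a=14, p=14, q=1
  k=1: a=3, p=43, q=3
  k=2: a=2, p=100, q=7
  k=3: a=1, p=143, q=10
  k=4: a=18, p=2674, q=187

2674/187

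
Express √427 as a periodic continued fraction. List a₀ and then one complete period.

[20; 1, 1, 1, 40]

a₀ = ⌊√427⌋ = 20.
With m₀=0, d₀=1 and mₖ₊₁ = dₖaₖ − mₖ, dₖ₊₁ = (n − mₖ₊₁²)/dₖ, aₖ₊₁ = ⌊(a₀+mₖ₊₁)/dₖ₊₁⌋:
  k=1: m=20, d=27, a=1
  k=2: m=7, d=14, a=1
  k=3: m=7, d=27, a=1
  k=4: m=20, d=1, a=40
d=1 and a=2a₀=40 at k=4, so the next step gives (m, d) = (20, 27) again — its k=1 value — and the period has length 4.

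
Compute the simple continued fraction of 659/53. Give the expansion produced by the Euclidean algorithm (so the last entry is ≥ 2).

[12; 2, 3, 3, 2]

659 = 12×53 + 23
53 = 2×23 + 7
23 = 3×7 + 2
7 = 3×2 + 1
2 = 2×1 + 0  (stop)
So 659/53 = [12; 2, 3, 3, 2].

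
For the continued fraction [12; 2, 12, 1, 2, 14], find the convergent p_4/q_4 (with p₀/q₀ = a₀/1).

986/79

Using pₖ = aₖpₖ₋₁ + pₖ₋₂, qₖ = aₖqₖ₋₁ + qₖ₋₂ (with p₋₁=1, p₋₂=0, q₋₁=0, q₋₂=1):
  k=0: a=12, p=12, q=1
  k=1: a=2, p=25, q=2
  k=2: a=12, p=312, q=25
  k=3: a=1, p=337, q=27
  k=4: a=2, p=986, q=79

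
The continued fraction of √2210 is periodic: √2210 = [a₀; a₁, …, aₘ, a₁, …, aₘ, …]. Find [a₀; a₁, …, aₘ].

[47; 94]

a₀ = ⌊√2210⌋ = 47.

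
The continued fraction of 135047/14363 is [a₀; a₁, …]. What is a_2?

135047 = 9·14363 + 5780   →  a_0 = 9
14363 = 2·5780 + 2803   →  a_1 = 2
5780 = 2·2803 + 174   →  a_2 = 2

2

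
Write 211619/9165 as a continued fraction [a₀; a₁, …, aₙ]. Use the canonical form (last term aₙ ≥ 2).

[23; 11, 8, 6, 3, 5]

211619 = 23·9165 + 824
9165 = 11·824 + 101
824 = 8·101 + 16
101 = 6·16 + 5
16 = 3·5 + 1
5 = 5·1 + 0  (stop)
So 211619/9165 = [23; 11, 8, 6, 3, 5].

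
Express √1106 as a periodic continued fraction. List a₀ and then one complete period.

a₀ = ⌊√1106⌋ = 33.
With m₀=0, d₀=1 and mₖ₊₁ = dₖaₖ − mₖ, dₖ₊₁ = (n − mₖ₊₁²)/dₖ, aₖ₊₁ = ⌊(a₀+mₖ₊₁)/dₖ₊₁⌋:
  k=1: m=33, d=17, a=3
  k=2: m=18, d=46, a=1
  k=3: m=28, d=7, a=8
  k=4: m=28, d=46, a=1
  k=5: m=18, d=17, a=3
  k=6: m=33, d=1, a=66
d=1 and a=2a₀=66 at k=6, so the next step gives (m, d) = (33, 17) again — its k=1 value — and the period has length 6.

[33; 3, 1, 8, 1, 3, 66]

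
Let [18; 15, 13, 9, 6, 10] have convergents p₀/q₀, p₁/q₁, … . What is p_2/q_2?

Using pₖ = aₖpₖ₋₁ + pₖ₋₂, qₖ = aₖqₖ₋₁ + qₖ₋₂ (with p₋₁=1, p₋₂=0, q₋₁=0, q₋₂=1):
  k=0: a=18, p=18, q=1
  k=1: a=15, p=271, q=15
  k=2: a=13, p=3541, q=196

3541/196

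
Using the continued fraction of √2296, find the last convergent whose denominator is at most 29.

√2296 = [47; 1, 10, 1, 94, …] (period length 4).
Convergents:
  p_0/q_0 = 47/1
  p_1/q_1 = 48/1
  p_2/q_2 = 527/11
  p_3/q_3 = 575/12
  p_4/q_4 = 54577/1139
q_3 = 12 ≤ 29 < 1139 = q_4, so the answer is 575/12.

575/12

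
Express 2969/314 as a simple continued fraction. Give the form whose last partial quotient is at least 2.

2969 = 9*314 + 143
314 = 2*143 + 28
143 = 5*28 + 3
28 = 9*3 + 1
3 = 3*1 + 0  (stop)
So 2969/314 = [9; 2, 5, 9, 3].

[9; 2, 5, 9, 3]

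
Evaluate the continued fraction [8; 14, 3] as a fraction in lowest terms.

Using pₖ = aₖpₖ₋₁ + pₖ₋₂ and qₖ = aₖqₖ₋₁ + qₖ₋₂:
  k=0: a=8, p=8, q=1
  k=1: a=14, p=113, q=14
  k=2: a=3, p=347, q=43

347/43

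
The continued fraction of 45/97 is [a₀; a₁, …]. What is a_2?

45 = 0·97 + 45   →  a_0 = 0
97 = 2·45 + 7   →  a_1 = 2
45 = 6·7 + 3   →  a_2 = 6

6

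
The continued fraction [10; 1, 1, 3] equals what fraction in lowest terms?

74/7

Fold from the inside: start with 3/1.
  1 + 1/3 = 4/3
  1 + 3/4 = 7/4
  10 + 4/7 = 74/7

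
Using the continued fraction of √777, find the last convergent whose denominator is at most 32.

√777 = [27; 1, 6, 1, 54, …] (period length 4).
Convergents:
  p_0/q_0 = 27/1
  p_1/q_1 = 28/1
  p_2/q_2 = 195/7
  p_3/q_3 = 223/8
  p_4/q_4 = 12237/439
q_3 = 8 ≤ 32 < 439 = q_4, so the answer is 223/8.

223/8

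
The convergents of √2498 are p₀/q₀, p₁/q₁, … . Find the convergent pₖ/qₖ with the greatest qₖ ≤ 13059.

√2498 = [49; 1, 48, 1, 98, …] (period length 4).
Convergents:
  p_0/q_0 = 49/1
  p_1/q_1 = 50/1
  p_2/q_2 = 2449/49
  p_3/q_3 = 2499/50
  p_4/q_4 = 247351/4949
  p_5/q_5 = 249850/4999
  p_6/q_6 = 12240151/244901
q_5 = 4999 ≤ 13059 < 244901 = q_6, so the answer is 249850/4999.

249850/4999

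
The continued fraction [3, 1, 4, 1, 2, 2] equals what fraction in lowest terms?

153/40

Fold from the inside: start with 2/1.
  2 + 1/2 = 5/2
  1 + 2/5 = 7/5
  4 + 5/7 = 33/7
  1 + 7/33 = 40/33
  3 + 33/40 = 153/40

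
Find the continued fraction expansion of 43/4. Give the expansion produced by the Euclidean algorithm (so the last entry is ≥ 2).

[10; 1, 3]

43 = 10·4 + 3
4 = 1·3 + 1
3 = 3·1 + 0  (stop)
So 43/4 = [10; 1, 3].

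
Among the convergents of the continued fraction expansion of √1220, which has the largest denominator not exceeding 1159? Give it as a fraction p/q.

√1220 = [34; 1, 12, 1, 68, …] (period length 4).
Convergents:
  p_0/q_0 = 34/1
  p_1/q_1 = 35/1
  p_2/q_2 = 454/13
  p_3/q_3 = 489/14
  p_4/q_4 = 33706/965
  p_5/q_5 = 34195/979
  p_6/q_6 = 444046/12713
q_5 = 979 ≤ 1159 < 12713 = q_6, so the answer is 34195/979.

34195/979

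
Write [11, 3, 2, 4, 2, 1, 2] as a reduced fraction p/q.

Using pₖ = aₖpₖ₋₁ + pₖ₋₂ and qₖ = aₖqₖ₋₁ + qₖ₋₂:
  k=0: a=11, p=11, q=1
  k=1: a=3, p=34, q=3
  k=2: a=2, p=79, q=7
  k=3: a=4, p=350, q=31
  k=4: a=2, p=779, q=69
  k=5: a=1, p=1129, q=100
  k=6: a=2, p=3037, q=269

3037/269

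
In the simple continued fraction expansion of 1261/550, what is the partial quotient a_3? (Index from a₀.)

2

1261 = 2·550 + 161   →  a_0 = 2
550 = 3·161 + 67   →  a_1 = 3
161 = 2·67 + 27   →  a_2 = 2
67 = 2·27 + 13   →  a_3 = 2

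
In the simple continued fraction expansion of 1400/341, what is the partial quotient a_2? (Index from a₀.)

2

1400 = 4·341 + 36   →  a_0 = 4
341 = 9·36 + 17   →  a_1 = 9
36 = 2·17 + 2   →  a_2 = 2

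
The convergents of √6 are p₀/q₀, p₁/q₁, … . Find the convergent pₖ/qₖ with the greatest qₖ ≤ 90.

√6 = [2; 2, 4, …] (period length 2).
Convergents:
  p_0/q_0 = 2/1
  p_1/q_1 = 5/2
  p_2/q_2 = 22/9
  p_3/q_3 = 49/20
  p_4/q_4 = 218/89
  p_5/q_5 = 485/198
q_4 = 89 ≤ 90 < 198 = q_5, so the answer is 218/89.

218/89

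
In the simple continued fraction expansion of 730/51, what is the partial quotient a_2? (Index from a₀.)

730 = 14·51 + 16   →  a_0 = 14
51 = 3·16 + 3   →  a_1 = 3
16 = 5·3 + 1   →  a_2 = 5

5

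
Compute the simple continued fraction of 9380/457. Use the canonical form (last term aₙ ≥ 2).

9380 = 20×457 + 240
457 = 1×240 + 217
240 = 1×217 + 23
217 = 9×23 + 10
23 = 2×10 + 3
10 = 3×3 + 1
3 = 3×1 + 0  (stop)
So 9380/457 = [20; 1, 1, 9, 2, 3, 3].

[20; 1, 1, 9, 2, 3, 3]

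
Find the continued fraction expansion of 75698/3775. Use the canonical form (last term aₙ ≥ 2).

[20; 19, 15, 4, 3]

75698 = 20·3775 + 198
3775 = 19·198 + 13
198 = 15·13 + 3
13 = 4·3 + 1
3 = 3·1 + 0  (stop)
So 75698/3775 = [20; 19, 15, 4, 3].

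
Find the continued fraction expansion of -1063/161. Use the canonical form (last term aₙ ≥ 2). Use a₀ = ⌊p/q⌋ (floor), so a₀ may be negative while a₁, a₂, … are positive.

-1063 = -7×161 + 64
161 = 2×64 + 33
64 = 1×33 + 31
33 = 1×31 + 2
31 = 15×2 + 1
2 = 2×1 + 0  (stop)
So -1063/161 = [-7; 2, 1, 1, 15, 2].

[-7; 2, 1, 1, 15, 2]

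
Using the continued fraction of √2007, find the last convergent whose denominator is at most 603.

√2007 = [44; 1, 3, 1, 88, …] (period length 4).
Convergents:
  p_0/q_0 = 44/1
  p_1/q_1 = 45/1
  p_2/q_2 = 179/4
  p_3/q_3 = 224/5
  p_4/q_4 = 19891/444
  p_5/q_5 = 20115/449
  p_6/q_6 = 80236/1791
q_5 = 449 ≤ 603 < 1791 = q_6, so the answer is 20115/449.

20115/449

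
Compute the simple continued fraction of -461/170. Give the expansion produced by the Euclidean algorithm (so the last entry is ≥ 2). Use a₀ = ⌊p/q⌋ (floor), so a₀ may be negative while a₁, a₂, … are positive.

[-3; 3, 2, 7, 1, 2]

-461 = -3·170 + 49
170 = 3·49 + 23
49 = 2·23 + 3
23 = 7·3 + 2
3 = 1·2 + 1
2 = 2·1 + 0  (stop)
So -461/170 = [-3; 3, 2, 7, 1, 2].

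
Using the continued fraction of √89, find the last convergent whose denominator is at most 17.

√89 = [9; 2, 3, 3, 2, 18, …] (period length 5).
Convergents:
  p_0/q_0 = 9/1
  p_1/q_1 = 19/2
  p_2/q_2 = 66/7
  p_3/q_3 = 217/23
q_2 = 7 ≤ 17 < 23 = q_3, so the answer is 66/7.

66/7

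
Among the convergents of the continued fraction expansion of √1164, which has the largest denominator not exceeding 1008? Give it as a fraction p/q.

√1164 = [34; 8, 1, 1, 16, 1, 1, 8, 68, …] (period length 8).
Convergents:
  p_0/q_0 = 34/1
  p_1/q_1 = 273/8
  p_2/q_2 = 307/9
  p_3/q_3 = 580/17
  p_4/q_4 = 9587/281
  p_5/q_5 = 10167/298
  p_6/q_6 = 19754/579
  p_7/q_7 = 168199/4930
q_6 = 579 ≤ 1008 < 4930 = q_7, so the answer is 19754/579.

19754/579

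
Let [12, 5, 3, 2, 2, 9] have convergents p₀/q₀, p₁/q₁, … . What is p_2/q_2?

195/16

Using pₖ = aₖpₖ₋₁ + pₖ₋₂, qₖ = aₖqₖ₋₁ + qₖ₋₂ (with p₋₁=1, p₋₂=0, q₋₁=0, q₋₂=1):
  k=0: a=12, p=12, q=1
  k=1: a=5, p=61, q=5
  k=2: a=3, p=195, q=16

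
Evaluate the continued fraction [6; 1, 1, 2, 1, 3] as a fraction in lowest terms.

Using pₖ = aₖpₖ₋₁ + pₖ₋₂ and qₖ = aₖqₖ₋₁ + qₖ₋₂:
  k=0: a=6, p=6, q=1
  k=1: a=1, p=7, q=1
  k=2: a=1, p=13, q=2
  k=3: a=2, p=33, q=5
  k=4: a=1, p=46, q=7
  k=5: a=3, p=171, q=26

171/26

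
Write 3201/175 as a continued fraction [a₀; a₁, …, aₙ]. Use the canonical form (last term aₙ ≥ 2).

3201 = 18·175 + 51
175 = 3·51 + 22
51 = 2·22 + 7
22 = 3·7 + 1
7 = 7·1 + 0  (stop)
So 3201/175 = [18; 3, 2, 3, 7].

[18; 3, 2, 3, 7]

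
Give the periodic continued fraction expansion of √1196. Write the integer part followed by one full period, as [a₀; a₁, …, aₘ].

a₀ = ⌊√1196⌋ = 34.
With m₀=0, d₀=1 and mₖ₊₁ = dₖaₖ − mₖ, dₖ₊₁ = (n − mₖ₊₁²)/dₖ, aₖ₊₁ = ⌊(a₀+mₖ₊₁)/dₖ₊₁⌋:
  k=1: m=34, d=40, a=1
  k=2: m=6, d=29, a=1
  k=3: m=23, d=23, a=2
  k=4: m=23, d=29, a=1
  k=5: m=6, d=40, a=1
  k=6: m=34, d=1, a=68
d=1 and a=2a₀=68 at k=6, so the next step gives (m, d) = (34, 40) again — its k=1 value — and the period has length 6.

[34; 1, 1, 2, 1, 1, 68]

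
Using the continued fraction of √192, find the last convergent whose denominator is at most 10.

√192 = [13; 1, 5, 1, 26, …] (period length 4).
Convergents:
  p_0/q_0 = 13/1
  p_1/q_1 = 14/1
  p_2/q_2 = 83/6
  p_3/q_3 = 97/7
  p_4/q_4 = 2605/188
q_3 = 7 ≤ 10 < 188 = q_4, so the answer is 97/7.

97/7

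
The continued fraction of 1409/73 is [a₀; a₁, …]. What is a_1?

1409 = 19·73 + 22   →  a_0 = 19
73 = 3·22 + 7   →  a_1 = 3

3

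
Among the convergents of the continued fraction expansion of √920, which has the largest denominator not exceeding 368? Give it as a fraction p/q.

√920 = [30; 3, 60, …] (period length 2).
Convergents:
  p_0/q_0 = 30/1
  p_1/q_1 = 91/3
  p_2/q_2 = 5490/181
  p_3/q_3 = 16561/546
q_2 = 181 ≤ 368 < 546 = q_3, so the answer is 5490/181.

5490/181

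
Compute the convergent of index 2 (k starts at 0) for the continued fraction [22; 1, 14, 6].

Using pₖ = aₖpₖ₋₁ + pₖ₋₂, qₖ = aₖqₖ₋₁ + qₖ₋₂ (with p₋₁=1, p₋₂=0, q₋₁=0, q₋₂=1):
  k=0: a=22, p=22, q=1
  k=1: a=1, p=23, q=1
  k=2: a=14, p=344, q=15

344/15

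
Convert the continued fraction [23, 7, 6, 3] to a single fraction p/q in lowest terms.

Using pₖ = aₖpₖ₋₁ + pₖ₋₂ and qₖ = aₖqₖ₋₁ + qₖ₋₂:
  k=0: a=23, p=23, q=1
  k=1: a=7, p=162, q=7
  k=2: a=6, p=995, q=43
  k=3: a=3, p=3147, q=136

3147/136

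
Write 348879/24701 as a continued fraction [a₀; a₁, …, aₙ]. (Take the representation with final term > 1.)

348879 = 14×24701 + 3065
24701 = 8×3065 + 181
3065 = 16×181 + 169
181 = 1×169 + 12
169 = 14×12 + 1
12 = 12×1 + 0  (stop)
So 348879/24701 = [14; 8, 16, 1, 14, 12].

[14; 8, 16, 1, 14, 12]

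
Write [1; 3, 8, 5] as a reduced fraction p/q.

169/128

Fold from the inside: start with 5/1.
  8 + 1/5 = 41/5
  3 + 5/41 = 128/41
  1 + 41/128 = 169/128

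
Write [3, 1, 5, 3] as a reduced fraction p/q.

Using pₖ = aₖpₖ₋₁ + pₖ₋₂ and qₖ = aₖqₖ₋₁ + qₖ₋₂:
  k=0: a=3, p=3, q=1
  k=1: a=1, p=4, q=1
  k=2: a=5, p=23, q=6
  k=3: a=3, p=73, q=19

73/19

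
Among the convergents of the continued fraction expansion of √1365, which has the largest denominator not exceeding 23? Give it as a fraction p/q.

665/18

√1365 = [36; 1, 17, 2, 17, 1, 72, …] (period length 6).
Convergents:
  p_0/q_0 = 36/1
  p_1/q_1 = 37/1
  p_2/q_2 = 665/18
  p_3/q_3 = 1367/37
q_2 = 18 ≤ 23 < 37 = q_3, so the answer is 665/18.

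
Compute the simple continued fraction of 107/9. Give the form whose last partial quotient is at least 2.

[11; 1, 8]

107 = 11*9 + 8
9 = 1*8 + 1
8 = 8*1 + 0  (stop)
So 107/9 = [11; 1, 8].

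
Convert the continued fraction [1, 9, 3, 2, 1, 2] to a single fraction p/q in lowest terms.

278/251

Fold from the inside: start with 2/1.
  1 + 1/2 = 3/2
  2 + 2/3 = 8/3
  3 + 3/8 = 27/8
  9 + 8/27 = 251/27
  1 + 27/251 = 278/251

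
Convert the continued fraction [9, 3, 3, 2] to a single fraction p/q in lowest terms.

Using pₖ = aₖpₖ₋₁ + pₖ₋₂ and qₖ = aₖqₖ₋₁ + qₖ₋₂:
  k=0: a=9, p=9, q=1
  k=1: a=3, p=28, q=3
  k=2: a=3, p=93, q=10
  k=3: a=2, p=214, q=23

214/23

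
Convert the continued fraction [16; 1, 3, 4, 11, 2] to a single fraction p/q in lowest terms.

6689/399

Using pₖ = aₖpₖ₋₁ + pₖ₋₂ and qₖ = aₖqₖ₋₁ + qₖ₋₂:
  k=0: a=16, p=16, q=1
  k=1: a=1, p=17, q=1
  k=2: a=3, p=67, q=4
  k=3: a=4, p=285, q=17
  k=4: a=11, p=3202, q=191
  k=5: a=2, p=6689, q=399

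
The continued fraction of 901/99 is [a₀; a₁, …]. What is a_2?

1

901 = 9·99 + 10   →  a_0 = 9
99 = 9·10 + 9   →  a_1 = 9
10 = 1·9 + 1   →  a_2 = 1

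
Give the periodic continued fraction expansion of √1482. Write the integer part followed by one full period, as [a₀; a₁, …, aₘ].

[38; 2, 76]

a₀ = ⌊√1482⌋ = 38.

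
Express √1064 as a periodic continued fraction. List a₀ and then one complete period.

a₀ = ⌊√1064⌋ = 32.
With m₀=0, d₀=1 and mₖ₊₁ = dₖaₖ − mₖ, dₖ₊₁ = (n − mₖ₊₁²)/dₖ, aₖ₊₁ = ⌊(a₀+mₖ₊₁)/dₖ₊₁⌋:
  k=1: m=32, d=40, a=1
  k=2: m=8, d=25, a=1
  k=3: m=17, d=31, a=1
  k=4: m=14, d=28, a=1
  k=5: m=14, d=31, a=1
  k=6: m=17, d=25, a=1
  k=7: m=8, d=40, a=1
  k=8: m=32, d=1, a=64
d=1 and a=2a₀=64 at k=8, so the next step gives (m, d) = (32, 40) again — its k=1 value — and the period has length 8.

[32; 1, 1, 1, 1, 1, 1, 1, 64]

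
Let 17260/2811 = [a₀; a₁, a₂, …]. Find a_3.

17260 = 6·2811 + 394   →  a_0 = 6
2811 = 7·394 + 53   →  a_1 = 7
394 = 7·53 + 23   →  a_2 = 7
53 = 2·23 + 7   →  a_3 = 2

2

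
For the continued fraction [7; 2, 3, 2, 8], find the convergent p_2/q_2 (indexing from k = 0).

Using pₖ = aₖpₖ₋₁ + pₖ₋₂, qₖ = aₖqₖ₋₁ + qₖ₋₂ (with p₋₁=1, p₋₂=0, q₋₁=0, q₋₂=1):
  k=0: a=7, p=7, q=1
  k=1: a=2, p=15, q=2
  k=2: a=3, p=52, q=7

52/7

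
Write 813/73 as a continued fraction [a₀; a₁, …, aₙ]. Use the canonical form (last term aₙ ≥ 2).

[11; 7, 3, 3]

813 = 11×73 + 10
73 = 7×10 + 3
10 = 3×3 + 1
3 = 3×1 + 0  (stop)
So 813/73 = [11; 7, 3, 3].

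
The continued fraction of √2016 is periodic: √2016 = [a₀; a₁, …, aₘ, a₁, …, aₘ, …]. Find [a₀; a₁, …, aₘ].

[44; 1, 8, 1, 88]

a₀ = ⌊√2016⌋ = 44.
With m₀=0, d₀=1 and mₖ₊₁ = dₖaₖ − mₖ, dₖ₊₁ = (n − mₖ₊₁²)/dₖ, aₖ₊₁ = ⌊(a₀+mₖ₊₁)/dₖ₊₁⌋:
  k=1: m=44, d=80, a=1
  k=2: m=36, d=9, a=8
  k=3: m=36, d=80, a=1
  k=4: m=44, d=1, a=88
d=1 and a=2a₀=88 at k=4, so the next step gives (m, d) = (44, 80) again — its k=1 value — and the period has length 4.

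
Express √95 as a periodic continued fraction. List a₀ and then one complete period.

[9; 1, 2, 1, 18]

a₀ = ⌊√95⌋ = 9.
With m₀=0, d₀=1 and mₖ₊₁ = dₖaₖ − mₖ, dₖ₊₁ = (n − mₖ₊₁²)/dₖ, aₖ₊₁ = ⌊(a₀+mₖ₊₁)/dₖ₊₁⌋:
  k=1: m=9, d=14, a=1
  k=2: m=5, d=5, a=2
  k=3: m=5, d=14, a=1
  k=4: m=9, d=1, a=18
d=1 and a=2a₀=18 at k=4, so the next step gives (m, d) = (9, 14) again — its k=1 value — and the period has length 4.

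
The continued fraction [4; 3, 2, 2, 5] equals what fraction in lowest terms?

Using pₖ = aₖpₖ₋₁ + pₖ₋₂ and qₖ = aₖqₖ₋₁ + qₖ₋₂:
  k=0: a=4, p=4, q=1
  k=1: a=3, p=13, q=3
  k=2: a=2, p=30, q=7
  k=3: a=2, p=73, q=17
  k=4: a=5, p=395, q=92

395/92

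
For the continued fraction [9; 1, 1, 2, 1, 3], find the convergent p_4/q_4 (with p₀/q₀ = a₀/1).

Using pₖ = aₖpₖ₋₁ + pₖ₋₂, qₖ = aₖqₖ₋₁ + qₖ₋₂ (with p₋₁=1, p₋₂=0, q₋₁=0, q₋₂=1):
  k=0: a=9, p=9, q=1
  k=1: a=1, p=10, q=1
  k=2: a=1, p=19, q=2
  k=3: a=2, p=48, q=5
  k=4: a=1, p=67, q=7

67/7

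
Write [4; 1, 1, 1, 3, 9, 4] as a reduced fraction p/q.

Fold from the inside: start with 4/1.
  9 + 1/4 = 37/4
  3 + 4/37 = 115/37
  1 + 37/115 = 152/115
  1 + 115/152 = 267/152
  1 + 152/267 = 419/267
  4 + 267/419 = 1943/419

1943/419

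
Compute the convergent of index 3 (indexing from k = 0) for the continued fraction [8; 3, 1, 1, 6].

Using pₖ = aₖpₖ₋₁ + pₖ₋₂, qₖ = aₖqₖ₋₁ + qₖ₋₂ (with p₋₁=1, p₋₂=0, q₋₁=0, q₋₂=1):
  k=0: a=8, p=8, q=1
  k=1: a=3, p=25, q=3
  k=2: a=1, p=33, q=4
  k=3: a=1, p=58, q=7

58/7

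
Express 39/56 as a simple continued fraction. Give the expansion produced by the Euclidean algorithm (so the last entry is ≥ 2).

39 = 0×56 + 39
56 = 1×39 + 17
39 = 2×17 + 5
17 = 3×5 + 2
5 = 2×2 + 1
2 = 2×1 + 0  (stop)
So 39/56 = [0; 1, 2, 3, 2, 2].

[0; 1, 2, 3, 2, 2]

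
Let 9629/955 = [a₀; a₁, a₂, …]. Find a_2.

9629 = 10·955 + 79   →  a_0 = 10
955 = 12·79 + 7   →  a_1 = 12
79 = 11·7 + 2   →  a_2 = 11

11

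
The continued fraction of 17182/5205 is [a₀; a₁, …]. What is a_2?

3

17182 = 3·5205 + 1567   →  a_0 = 3
5205 = 3·1567 + 504   →  a_1 = 3
1567 = 3·504 + 55   →  a_2 = 3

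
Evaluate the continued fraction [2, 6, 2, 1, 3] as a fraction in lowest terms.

151/70

Using pₖ = aₖpₖ₋₁ + pₖ₋₂ and qₖ = aₖqₖ₋₁ + qₖ₋₂:
  k=0: a=2, p=2, q=1
  k=1: a=6, p=13, q=6
  k=2: a=2, p=28, q=13
  k=3: a=1, p=41, q=19
  k=4: a=3, p=151, q=70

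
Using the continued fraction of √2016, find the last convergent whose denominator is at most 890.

√2016 = [44; 1, 8, 1, 88, …] (period length 4).
Convergents:
  p_0/q_0 = 44/1
  p_1/q_1 = 45/1
  p_2/q_2 = 404/9
  p_3/q_3 = 449/10
  p_4/q_4 = 39916/889
  p_5/q_5 = 40365/899
q_4 = 889 ≤ 890 < 899 = q_5, so the answer is 39916/889.

39916/889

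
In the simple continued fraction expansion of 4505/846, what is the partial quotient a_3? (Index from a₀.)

10

4505 = 5·846 + 275   →  a_0 = 5
846 = 3·275 + 21   →  a_1 = 3
275 = 13·21 + 2   →  a_2 = 13
21 = 10·2 + 1   →  a_3 = 10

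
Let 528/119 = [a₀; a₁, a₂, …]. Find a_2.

3

528 = 4·119 + 52   →  a_0 = 4
119 = 2·52 + 15   →  a_1 = 2
52 = 3·15 + 7   →  a_2 = 3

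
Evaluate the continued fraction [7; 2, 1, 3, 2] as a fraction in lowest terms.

Fold from the inside: start with 2/1.
  3 + 1/2 = 7/2
  1 + 2/7 = 9/7
  2 + 7/9 = 25/9
  7 + 9/25 = 184/25

184/25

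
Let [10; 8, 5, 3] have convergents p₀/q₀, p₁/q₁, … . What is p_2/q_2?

415/41

Using pₖ = aₖpₖ₋₁ + pₖ₋₂, qₖ = aₖqₖ₋₁ + qₖ₋₂ (with p₋₁=1, p₋₂=0, q₋₁=0, q₋₂=1):
  k=0: a=10, p=10, q=1
  k=1: a=8, p=81, q=8
  k=2: a=5, p=415, q=41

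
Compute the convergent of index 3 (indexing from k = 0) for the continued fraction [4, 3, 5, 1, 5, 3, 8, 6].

Using pₖ = aₖpₖ₋₁ + pₖ₋₂, qₖ = aₖqₖ₋₁ + qₖ₋₂ (with p₋₁=1, p₋₂=0, q₋₁=0, q₋₂=1):
  k=0: a=4, p=4, q=1
  k=1: a=3, p=13, q=3
  k=2: a=5, p=69, q=16
  k=3: a=1, p=82, q=19

82/19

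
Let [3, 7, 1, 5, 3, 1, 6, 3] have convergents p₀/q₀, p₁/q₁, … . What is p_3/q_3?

Using pₖ = aₖpₖ₋₁ + pₖ₋₂, qₖ = aₖqₖ₋₁ + qₖ₋₂ (with p₋₁=1, p₋₂=0, q₋₁=0, q₋₂=1):
  k=0: a=3, p=3, q=1
  k=1: a=7, p=22, q=7
  k=2: a=1, p=25, q=8
  k=3: a=5, p=147, q=47

147/47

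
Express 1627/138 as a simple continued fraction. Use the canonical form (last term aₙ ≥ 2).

[11; 1, 3, 1, 3, 7]

1627 = 11×138 + 109
138 = 1×109 + 29
109 = 3×29 + 22
29 = 1×22 + 7
22 = 3×7 + 1
7 = 7×1 + 0  (stop)
So 1627/138 = [11; 1, 3, 1, 3, 7].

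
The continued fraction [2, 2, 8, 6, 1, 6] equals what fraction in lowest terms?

2051/830

Using pₖ = aₖpₖ₋₁ + pₖ₋₂ and qₖ = aₖqₖ₋₁ + qₖ₋₂:
  k=0: a=2, p=2, q=1
  k=1: a=2, p=5, q=2
  k=2: a=8, p=42, q=17
  k=3: a=6, p=257, q=104
  k=4: a=1, p=299, q=121
  k=5: a=6, p=2051, q=830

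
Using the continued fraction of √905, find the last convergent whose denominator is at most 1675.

√905 = [30; 12, 60, …] (period length 2).
Convergents:
  p_0/q_0 = 30/1
  p_1/q_1 = 361/12
  p_2/q_2 = 21690/721
  p_3/q_3 = 260641/8664
q_2 = 721 ≤ 1675 < 8664 = q_3, so the answer is 21690/721.

21690/721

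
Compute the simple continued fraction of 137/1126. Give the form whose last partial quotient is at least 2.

[0; 8, 4, 1, 1, 3, 4]

137 = 0*1126 + 137
1126 = 8*137 + 30
137 = 4*30 + 17
30 = 1*17 + 13
17 = 1*13 + 4
13 = 3*4 + 1
4 = 4*1 + 0  (stop)
So 137/1126 = [0; 8, 4, 1, 1, 3, 4].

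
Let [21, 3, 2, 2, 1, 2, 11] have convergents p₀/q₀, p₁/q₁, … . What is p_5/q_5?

1384/65

Using pₖ = aₖpₖ₋₁ + pₖ₋₂, qₖ = aₖqₖ₋₁ + qₖ₋₂ (with p₋₁=1, p₋₂=0, q₋₁=0, q₋₂=1):
  k=0: a=21, p=21, q=1
  k=1: a=3, p=64, q=3
  k=2: a=2, p=149, q=7
  k=3: a=2, p=362, q=17
  k=4: a=1, p=511, q=24
  k=5: a=2, p=1384, q=65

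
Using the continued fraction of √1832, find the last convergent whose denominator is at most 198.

4537/106

√1832 = [42; 1, 4, 21, 4, 1, 84, …] (period length 6).
Convergents:
  p_0/q_0 = 42/1
  p_1/q_1 = 43/1
  p_2/q_2 = 214/5
  p_3/q_3 = 4537/106
  p_4/q_4 = 18362/429
q_3 = 106 ≤ 198 < 429 = q_4, so the answer is 4537/106.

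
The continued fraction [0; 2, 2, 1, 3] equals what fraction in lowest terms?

11/26

Fold from the inside: start with 3/1.
  1 + 1/3 = 4/3
  2 + 3/4 = 11/4
  2 + 4/11 = 26/11
  0 + 11/26 = 11/26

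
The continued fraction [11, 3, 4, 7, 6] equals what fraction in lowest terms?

Fold from the inside: start with 6/1.
  7 + 1/6 = 43/6
  4 + 6/43 = 178/43
  3 + 43/178 = 577/178
  11 + 178/577 = 6525/577

6525/577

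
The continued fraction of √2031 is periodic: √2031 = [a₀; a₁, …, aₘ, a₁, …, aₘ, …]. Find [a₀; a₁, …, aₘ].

[45; 15, 90]

a₀ = ⌊√2031⌋ = 45.
With m₀=0, d₀=1 and mₖ₊₁ = dₖaₖ − mₖ, dₖ₊₁ = (n − mₖ₊₁²)/dₖ, aₖ₊₁ = ⌊(a₀+mₖ₊₁)/dₖ₊₁⌋:
  k=1: m=45, d=6, a=15
  k=2: m=45, d=1, a=90
d=1 and a=2a₀=90 at k=2, so the next step gives (m, d) = (45, 6) again — its k=1 value — and the period has length 2.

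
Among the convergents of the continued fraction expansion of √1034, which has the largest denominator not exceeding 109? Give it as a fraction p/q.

2476/77

√1034 = [32; 6, 2, 2, 2, 6, 64, …] (period length 6).
Convergents:
  p_0/q_0 = 32/1
  p_1/q_1 = 193/6
  p_2/q_2 = 418/13
  p_3/q_3 = 1029/32
  p_4/q_4 = 2476/77
  p_5/q_5 = 15885/494
q_4 = 77 ≤ 109 < 494 = q_5, so the answer is 2476/77.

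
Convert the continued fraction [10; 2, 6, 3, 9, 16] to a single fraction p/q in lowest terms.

Using pₖ = aₖpₖ₋₁ + pₖ₋₂ and qₖ = aₖqₖ₋₁ + qₖ₋₂:
  k=0: a=10, p=10, q=1
  k=1: a=2, p=21, q=2
  k=2: a=6, p=136, q=13
  k=3: a=3, p=429, q=41
  k=4: a=9, p=3997, q=382
  k=5: a=16, p=64381, q=6153

64381/6153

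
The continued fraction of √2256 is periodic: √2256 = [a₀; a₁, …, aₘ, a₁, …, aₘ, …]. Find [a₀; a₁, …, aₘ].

[47; 2, 94]

a₀ = ⌊√2256⌋ = 47.
With m₀=0, d₀=1 and mₖ₊₁ = dₖaₖ − mₖ, dₖ₊₁ = (n − mₖ₊₁²)/dₖ, aₖ₊₁ = ⌊(a₀+mₖ₊₁)/dₖ₊₁⌋:
  k=1: m=47, d=47, a=2
  k=2: m=47, d=1, a=94
d=1 and a=2a₀=94 at k=2, so the next step gives (m, d) = (47, 47) again — its k=1 value — and the period has length 2.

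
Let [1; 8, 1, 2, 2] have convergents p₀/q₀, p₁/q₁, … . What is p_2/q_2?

Using pₖ = aₖpₖ₋₁ + pₖ₋₂, qₖ = aₖqₖ₋₁ + qₖ₋₂ (with p₋₁=1, p₋₂=0, q₋₁=0, q₋₂=1):
  k=0: a=1, p=1, q=1
  k=1: a=8, p=9, q=8
  k=2: a=1, p=10, q=9

10/9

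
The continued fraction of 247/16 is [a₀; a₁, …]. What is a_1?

247 = 15·16 + 7   →  a_0 = 15
16 = 2·7 + 2   →  a_1 = 2

2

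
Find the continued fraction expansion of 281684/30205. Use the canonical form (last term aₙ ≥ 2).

281684 = 9*30205 + 9839
30205 = 3*9839 + 688
9839 = 14*688 + 207
688 = 3*207 + 67
207 = 3*67 + 6
67 = 11*6 + 1
6 = 6*1 + 0  (stop)
So 281684/30205 = [9; 3, 14, 3, 3, 11, 6].

[9; 3, 14, 3, 3, 11, 6]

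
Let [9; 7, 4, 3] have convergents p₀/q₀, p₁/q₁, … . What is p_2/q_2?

Using pₖ = aₖpₖ₋₁ + pₖ₋₂, qₖ = aₖqₖ₋₁ + qₖ₋₂ (with p₋₁=1, p₋₂=0, q₋₁=0, q₋₂=1):
  k=0: a=9, p=9, q=1
  k=1: a=7, p=64, q=7
  k=2: a=4, p=265, q=29

265/29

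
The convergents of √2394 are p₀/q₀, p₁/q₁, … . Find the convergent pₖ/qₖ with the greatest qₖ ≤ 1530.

√2394 = [48; 1, 12, 1, 96, …] (period length 4).
Convergents:
  p_0/q_0 = 48/1
  p_1/q_1 = 49/1
  p_2/q_2 = 636/13
  p_3/q_3 = 685/14
  p_4/q_4 = 66396/1357
  p_5/q_5 = 67081/1371
  p_6/q_6 = 871368/17809
q_5 = 1371 ≤ 1530 < 17809 = q_6, so the answer is 67081/1371.

67081/1371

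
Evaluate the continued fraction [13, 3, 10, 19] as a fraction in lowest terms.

7887/592

Using pₖ = aₖpₖ₋₁ + pₖ₋₂ and qₖ = aₖqₖ₋₁ + qₖ₋₂:
  k=0: a=13, p=13, q=1
  k=1: a=3, p=40, q=3
  k=2: a=10, p=413, q=31
  k=3: a=19, p=7887, q=592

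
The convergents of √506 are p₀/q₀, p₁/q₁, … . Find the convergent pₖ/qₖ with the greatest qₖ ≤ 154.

2002/89

√506 = [22; 2, 44, …] (period length 2).
Convergents:
  p_0/q_0 = 22/1
  p_1/q_1 = 45/2
  p_2/q_2 = 2002/89
  p_3/q_3 = 4049/180
q_2 = 89 ≤ 154 < 180 = q_3, so the answer is 2002/89.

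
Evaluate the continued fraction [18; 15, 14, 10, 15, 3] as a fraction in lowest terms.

Using pₖ = aₖpₖ₋₁ + pₖ₋₂ and qₖ = aₖqₖ₋₁ + qₖ₋₂:
  k=0: a=18, p=18, q=1
  k=1: a=15, p=271, q=15
  k=2: a=14, p=3812, q=211
  k=3: a=10, p=38391, q=2125
  k=4: a=15, p=579677, q=32086
  k=5: a=3, p=1777422, q=98383

1777422/98383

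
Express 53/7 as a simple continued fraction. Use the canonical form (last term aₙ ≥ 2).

53 = 7·7 + 4
7 = 1·4 + 3
4 = 1·3 + 1
3 = 3·1 + 0  (stop)
So 53/7 = [7; 1, 1, 3].

[7; 1, 1, 3]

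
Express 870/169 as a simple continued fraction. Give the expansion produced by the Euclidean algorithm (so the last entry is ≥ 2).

870 = 5·169 + 25
169 = 6·25 + 19
25 = 1·19 + 6
19 = 3·6 + 1
6 = 6·1 + 0  (stop)
So 870/169 = [5; 6, 1, 3, 6].

[5; 6, 1, 3, 6]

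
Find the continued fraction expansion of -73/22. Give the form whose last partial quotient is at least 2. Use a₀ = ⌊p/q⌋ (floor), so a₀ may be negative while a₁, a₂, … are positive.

[-4; 1, 2, 7]

-73 = -4×22 + 15
22 = 1×15 + 7
15 = 2×7 + 1
7 = 7×1 + 0  (stop)
So -73/22 = [-4; 1, 2, 7].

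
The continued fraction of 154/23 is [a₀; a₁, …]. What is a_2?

154 = 6·23 + 16   →  a_0 = 6
23 = 1·16 + 7   →  a_1 = 1
16 = 2·7 + 2   →  a_2 = 2

2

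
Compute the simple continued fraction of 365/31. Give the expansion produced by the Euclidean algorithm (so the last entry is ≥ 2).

[11; 1, 3, 2, 3]

365 = 11*31 + 24
31 = 1*24 + 7
24 = 3*7 + 3
7 = 2*3 + 1
3 = 3*1 + 0  (stop)
So 365/31 = [11; 1, 3, 2, 3].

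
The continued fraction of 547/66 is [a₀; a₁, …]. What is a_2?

547 = 8·66 + 19   →  a_0 = 8
66 = 3·19 + 9   →  a_1 = 3
19 = 2·9 + 1   →  a_2 = 2

2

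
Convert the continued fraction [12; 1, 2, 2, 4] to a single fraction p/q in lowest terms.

Fold from the inside: start with 4/1.
  2 + 1/4 = 9/4
  2 + 4/9 = 22/9
  1 + 9/22 = 31/22
  12 + 22/31 = 394/31

394/31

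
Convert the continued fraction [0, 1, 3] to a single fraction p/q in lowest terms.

3/4

Fold from the inside: start with 3/1.
  1 + 1/3 = 4/3
  0 + 3/4 = 3/4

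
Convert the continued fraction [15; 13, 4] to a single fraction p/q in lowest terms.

799/53

Using pₖ = aₖpₖ₋₁ + pₖ₋₂ and qₖ = aₖqₖ₋₁ + qₖ₋₂:
  k=0: a=15, p=15, q=1
  k=1: a=13, p=196, q=13
  k=2: a=4, p=799, q=53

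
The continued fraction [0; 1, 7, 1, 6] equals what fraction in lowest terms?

Using pₖ = aₖpₖ₋₁ + pₖ₋₂ and qₖ = aₖqₖ₋₁ + qₖ₋₂:
  k=0: a=0, p=0, q=1
  k=1: a=1, p=1, q=1
  k=2: a=7, p=7, q=8
  k=3: a=1, p=8, q=9
  k=4: a=6, p=55, q=62

55/62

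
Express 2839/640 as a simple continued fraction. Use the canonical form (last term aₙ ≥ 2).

[4; 2, 3, 2, 2, 16]

2839 = 4·640 + 279
640 = 2·279 + 82
279 = 3·82 + 33
82 = 2·33 + 16
33 = 2·16 + 1
16 = 16·1 + 0  (stop)
So 2839/640 = [4; 2, 3, 2, 2, 16].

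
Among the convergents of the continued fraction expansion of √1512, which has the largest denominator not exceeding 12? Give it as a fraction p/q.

350/9

√1512 = [38; 1, 7, 1, 1, 1, 7, 1, 76, …] (period length 8).
Convergents:
  p_0/q_0 = 38/1
  p_1/q_1 = 39/1
  p_2/q_2 = 311/8
  p_3/q_3 = 350/9
  p_4/q_4 = 661/17
q_3 = 9 ≤ 12 < 17 = q_4, so the answer is 350/9.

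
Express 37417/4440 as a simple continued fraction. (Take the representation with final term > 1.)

[8; 2, 2, 1, 14, 1, 3, 10]

37417 = 8·4440 + 1897
4440 = 2·1897 + 646
1897 = 2·646 + 605
646 = 1·605 + 41
605 = 14·41 + 31
41 = 1·31 + 10
31 = 3·10 + 1
10 = 10·1 + 0  (stop)
So 37417/4440 = [8; 2, 2, 1, 14, 1, 3, 10].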